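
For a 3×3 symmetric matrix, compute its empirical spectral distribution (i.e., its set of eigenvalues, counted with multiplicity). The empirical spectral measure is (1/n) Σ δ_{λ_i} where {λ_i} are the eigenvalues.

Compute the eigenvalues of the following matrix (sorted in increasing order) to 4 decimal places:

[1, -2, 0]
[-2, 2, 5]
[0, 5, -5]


Since M is real symmetric, all three eigenvalues are real; they are the roots of det(λI − M) = λ³ − (tr M) λ² + s λ − det M, where s is the sum of the principal 2×2 minors.
tr M = 1 + 2 + (-5) = -2.
s = (1·2 − (-2)²) + (1·(-5) − 0²) + (2·(-5) − 5²) = -2 + (-5) + (-35) = -42.
det M (expand along row 1) = 1·(-35) − (-2)·10 + 0·(-10) = -15.
Characteristic polynomial: λ³ + 2λ² − 42λ + 15 = 0.
Substitute λ = y + (tr M)/3 = y − 0.666667 to remove the quadratic term: y³ + p·y + q = 0 with p = s − (tr M)²/3 = -43.333333 and q = −2(tr M)³/27 + (tr M)·s/3 − det M = 43.592593.
Three real roots ⇒ use the trigonometric (Viète) form: r = 2√(−p/3) = 7.601170, φ = arccos(3q/(p·r)) = arccos(-0.397037) = 1.979083 rad.
y_k = r·cos(φ/3 − 2πk/3) for k = 0, 1, 2 gives y = 6.006289, 1.031295, -7.037584.
λ_k = y_k − 0.666667 gives λ = 5.3396, 0.3646, -7.7043 (check: the sum is -2.0000 = tr M).

Eigenvalues sorted in increasing order: [-7.7043, 0.3646, 5.3396].


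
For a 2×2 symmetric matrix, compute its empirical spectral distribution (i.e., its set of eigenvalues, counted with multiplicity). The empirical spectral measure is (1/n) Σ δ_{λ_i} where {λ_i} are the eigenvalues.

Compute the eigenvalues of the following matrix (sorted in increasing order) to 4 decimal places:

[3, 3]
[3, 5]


Since M is real symmetric, both eigenvalues are real; they are the roots of det(λI − M) = λ² − (tr M) λ + det M.
tr M = 3 + 5 = 8.
det M = 3·5 − 3² = 15 − 9 = 6.
Characteristic polynomial: λ² − 8λ + 6 = 0.
Discriminant Δ = (tr M)² − 4·det M = 64 − 24 = 40; √Δ = 6.324555.
λ = (tr M ± √Δ)/2 = (8 ± 6.324555)/2, giving (tr M − √Δ)/2 = 0.8377 and (tr M + √Δ)/2 = 7.1623.

Eigenvalues sorted in increasing order: [0.8377, 7.1623].


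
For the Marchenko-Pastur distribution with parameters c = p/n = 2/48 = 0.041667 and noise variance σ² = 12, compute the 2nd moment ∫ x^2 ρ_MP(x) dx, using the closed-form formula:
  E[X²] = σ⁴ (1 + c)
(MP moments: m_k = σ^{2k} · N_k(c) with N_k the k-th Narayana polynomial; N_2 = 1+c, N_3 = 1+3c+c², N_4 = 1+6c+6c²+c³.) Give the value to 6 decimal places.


E[X²] = σ⁴ (1 + c) (second MP moment). With σ² = 12 (so σ⁴ = 144) and c = 2/48 = 0.041667: E[X²] = 144 · (1 + 0.041667) = 144 · 1.041667.

So E[X^2] = 150.000000.


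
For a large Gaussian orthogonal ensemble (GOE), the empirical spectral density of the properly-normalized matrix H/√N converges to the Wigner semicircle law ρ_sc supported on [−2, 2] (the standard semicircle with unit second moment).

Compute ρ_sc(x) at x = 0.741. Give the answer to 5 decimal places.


ρ_sc(x) = (1/(2π)) √(4 − x²). With x = 0.741:
  4 − x² = 4 − (0.741)² = 4 − 0.549081 = 3.450919.
  √(4 − x²) = 1.857665.
  1/(2π) = 0.159155.
  ρ_sc(0.741) = 0.159155 · 1.857665 = 0.295657.

Rounded to 5 decimal places: ρ_sc(0.741) ≈ 0.29566.


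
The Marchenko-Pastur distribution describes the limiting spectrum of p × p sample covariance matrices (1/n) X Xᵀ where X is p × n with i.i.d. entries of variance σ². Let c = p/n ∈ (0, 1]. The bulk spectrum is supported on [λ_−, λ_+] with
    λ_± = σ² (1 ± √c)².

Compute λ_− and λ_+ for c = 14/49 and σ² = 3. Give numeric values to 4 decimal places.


c = 14/49 = 0.285714; √c = 0.534522.
λ_− = σ² (1 − √c)² = 3 · (1 − 0.534522)² = 3 · (0.465478)² = 0.650008.
λ_+ = σ² (1 + √c)² = 3 · (1 + 0.534522)² = 3 · (1.534522)² = 7.064278.

Rounded to 4 decimal places: λ_− ≈ 0.6500, λ_+ ≈ 7.0643.


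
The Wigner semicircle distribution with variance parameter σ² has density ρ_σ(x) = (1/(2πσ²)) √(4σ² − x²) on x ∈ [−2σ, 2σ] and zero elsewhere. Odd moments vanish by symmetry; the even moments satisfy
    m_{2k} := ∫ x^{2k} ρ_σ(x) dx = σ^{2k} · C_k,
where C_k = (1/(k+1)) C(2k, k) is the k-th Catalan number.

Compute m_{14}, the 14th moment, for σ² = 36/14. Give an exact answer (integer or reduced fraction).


By the scaled semicircle moment identity, m_{2k} = σ^{2k} · C_k with k = 7.
C_7 = (1/(k+1)) · C(2k, k) = (1/8) · C(14, 7) = (1/8) · 3432 = 429.
σ^{2k} = (σ²)^k = (36/14)^7 = 612220032/823543.

Therefore m_{14} = σ^{14} · C_7 = (612220032/823543) · 429 = 262642393728/823543.


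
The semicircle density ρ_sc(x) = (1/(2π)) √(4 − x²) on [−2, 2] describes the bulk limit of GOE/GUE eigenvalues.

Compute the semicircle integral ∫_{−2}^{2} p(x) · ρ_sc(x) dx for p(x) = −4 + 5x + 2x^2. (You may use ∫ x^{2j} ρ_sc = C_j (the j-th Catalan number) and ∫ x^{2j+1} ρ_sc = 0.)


Write p(x) = Σ a_i x^i, split into monomials and integrate each against ρ_sc separately.
Using ∫ x^{2j} ρ_sc = C_j = (1/(j+1)) C(2j, j) (Catalan numbers) and ∫ x^{2j+1} ρ_sc = 0 (odd monomials vanish by symmetry):
  i = 0 (even): a_0 · C_{0} = -4 · 1 = -4
  i = 1 (odd): ∫ x^1 ρ_sc = 0 (vanishes)
  i = 2 (even): a_2 · C_{1} = 2 · 1 = 2

Summing the contributions: ∫_{−2}^{2} p(x) ρ_sc(x) dx = (-4) + 2 = -2.


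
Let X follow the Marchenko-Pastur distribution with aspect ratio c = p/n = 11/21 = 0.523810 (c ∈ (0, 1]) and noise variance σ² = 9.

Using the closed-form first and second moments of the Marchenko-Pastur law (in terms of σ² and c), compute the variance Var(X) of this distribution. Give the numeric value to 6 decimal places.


Recall the MP moments m_1 = E[X] = σ² and m_2 = E[X²] = σ⁴ (1 + c).
m_1 = E[X] = σ² = 9, so m_1² = 81.
m_2 = E[X²] = σ⁴ (1 + c) = 81 · (1 + 0.523810) = 81 · 1.523810 = 123.428571.
(Note m_2 − m_1² simplifies to c · σ⁴ = 0.523810 · 81.)

Var(X) = m_2 − m_1² = 123.428571 − 81 = 42.428571.


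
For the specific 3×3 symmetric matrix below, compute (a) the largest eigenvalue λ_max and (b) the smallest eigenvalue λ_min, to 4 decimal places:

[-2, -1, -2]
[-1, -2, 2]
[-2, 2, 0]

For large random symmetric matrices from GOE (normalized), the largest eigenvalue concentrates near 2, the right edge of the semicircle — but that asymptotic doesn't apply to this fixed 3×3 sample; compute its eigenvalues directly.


Since M is real symmetric, all three eigenvalues are real; they are the roots of det(λI − M) = λ³ − (tr M) λ² + s λ − det M, where s is the sum of the principal 2×2 minors.
tr M = -2 + (-2) + 0 = -4.
s = ((-2)·(-2) − (-1)²) + ((-2)·0 − (-2)²) + ((-2)·0 − 2²) = 3 + (-4) + (-4) = -5.
det M (expand along row 1) = (-2)·(-4) − (-1)·4 + (-2)·(-6) = 24.
Characteristic polynomial: λ³ + 4λ² − 5λ − 24 = 0.
Substitute λ = y + (tr M)/3 = y − 1.333333 to remove the quadratic term: y³ + p·y + q = 0 with p = s − (tr M)²/3 = -10.333333 and q = −2(tr M)³/27 + (tr M)·s/3 − det M = -12.592593.
Three real roots ⇒ use the trigonometric (Viète) form: r = 2√(−p/3) = 3.711843, φ = arccos(3q/(p·r)) = arccos(0.984932) = 0.173814 rad.
y_k = r·cos(φ/3 − 2πk/3) for k = 0, 1, 2 gives y = 3.705615, -1.666667, -2.038948.
λ_k = y_k − 1.333333 gives λ = 2.3723, -3.0000, -3.3723 (check: the sum is -4.0000 = tr M).

Hence λ_max = 2.3723 and λ_min = -3.3723.


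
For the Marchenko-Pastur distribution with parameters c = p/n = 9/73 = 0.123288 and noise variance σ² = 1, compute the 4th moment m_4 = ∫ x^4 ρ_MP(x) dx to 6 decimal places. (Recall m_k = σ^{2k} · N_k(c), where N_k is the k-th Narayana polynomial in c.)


E[X⁴] = σ⁸ (1 + 6c + 6c² + c³) (fourth MP moment). With σ² = 1 (so σ⁸ = 1) and c = 9/73 = 0.123288: E[X⁴] = 1 · (1 + 6·0.123288 + 6·(0.123288)² + (0.123288)³) = 1 · 1.832799.

So E[X^4] = 1.832799.


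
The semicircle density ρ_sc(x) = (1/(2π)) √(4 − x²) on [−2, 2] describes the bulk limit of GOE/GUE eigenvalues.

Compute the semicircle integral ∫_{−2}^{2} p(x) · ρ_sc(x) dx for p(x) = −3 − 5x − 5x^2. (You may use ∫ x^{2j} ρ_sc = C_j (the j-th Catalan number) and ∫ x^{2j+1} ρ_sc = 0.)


Write p(x) = Σ a_i x^i, split into monomials and integrate each against ρ_sc separately.
Using ∫ x^{2j} ρ_sc = C_j = (1/(j+1)) C(2j, j) (Catalan numbers) and ∫ x^{2j+1} ρ_sc = 0 (odd monomials vanish by symmetry):
  i = 0 (even): a_0 · C_{0} = -3 · 1 = -3
  i = 1 (odd): ∫ x^1 ρ_sc = 0 (vanishes)
  i = 2 (even): a_2 · C_{1} = -5 · 1 = -5

Summing the contributions: ∫_{−2}^{2} p(x) ρ_sc(x) dx = (-3) + (-5) = -8.


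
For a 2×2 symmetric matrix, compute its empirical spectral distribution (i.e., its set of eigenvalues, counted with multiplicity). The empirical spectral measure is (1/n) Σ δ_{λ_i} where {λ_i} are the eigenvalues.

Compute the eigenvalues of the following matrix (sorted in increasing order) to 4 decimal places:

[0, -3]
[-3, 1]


Since M is real symmetric, both eigenvalues are real; they are the roots of det(λI − M) = λ² − (tr M) λ + det M.
tr M = 0 + 1 = 1.
det M = 0·1 − (-3)² = 0 − 9 = -9.
Characteristic polynomial: λ² − λ − 9 = 0.
Discriminant Δ = (tr M)² − 4·det M = 1 − (-36) = 37; √Δ = 6.082763.
λ = (tr M ± √Δ)/2 = (1 ± 6.082763)/2, giving (tr M − √Δ)/2 = -2.5414 and (tr M + √Δ)/2 = 3.5414.

Eigenvalues sorted in increasing order: [-2.5414, 3.5414].


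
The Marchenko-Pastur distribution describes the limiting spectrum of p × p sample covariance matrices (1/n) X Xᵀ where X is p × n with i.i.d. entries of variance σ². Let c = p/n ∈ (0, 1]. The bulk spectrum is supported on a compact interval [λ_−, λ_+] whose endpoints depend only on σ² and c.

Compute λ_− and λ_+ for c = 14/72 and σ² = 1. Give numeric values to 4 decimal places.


c = 14/72 = 0.194444; √c = 0.440959.
λ_− = σ² (1 − √c)² = 1 · (1 − 0.440959)² = 1 · (0.559041)² = 0.312527.
λ_+ = σ² (1 + √c)² = 1 · (1 + 0.440959)² = 1 · (1.440959)² = 2.076362.

Rounded to 4 decimal places: λ_− ≈ 0.3125, λ_+ ≈ 2.0764.


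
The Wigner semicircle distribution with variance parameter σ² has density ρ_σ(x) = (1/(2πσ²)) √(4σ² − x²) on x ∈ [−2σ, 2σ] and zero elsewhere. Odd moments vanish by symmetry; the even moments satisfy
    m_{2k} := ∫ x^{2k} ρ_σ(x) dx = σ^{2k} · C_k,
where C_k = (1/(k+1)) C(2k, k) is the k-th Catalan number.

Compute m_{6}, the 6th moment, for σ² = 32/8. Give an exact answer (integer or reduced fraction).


By the scaled semicircle moment identity, m_{2k} = σ^{2k} · C_k with k = 3.
C_3 = (1/(k+1)) · C(2k, k) = (1/4) · C(6, 3) = (1/4) · 20 = 5.
σ^{2k} = (σ²)^k = (32/8)^3 = 64.

Therefore m_{6} = σ^{6} · C_3 = 64 · 5 = 320.


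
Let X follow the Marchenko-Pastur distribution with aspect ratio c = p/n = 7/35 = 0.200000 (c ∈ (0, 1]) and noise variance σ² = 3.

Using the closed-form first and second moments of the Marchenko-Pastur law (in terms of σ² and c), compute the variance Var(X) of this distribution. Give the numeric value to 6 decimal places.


Recall the MP moments m_1 = E[X] = σ² and m_2 = E[X²] = σ⁴ (1 + c).
m_1 = E[X] = σ² = 3, so m_1² = 9.
m_2 = E[X²] = σ⁴ (1 + c) = 9 · (1 + 0.200000) = 9 · 1.200000 = 10.800000.
(Note m_2 − m_1² simplifies to c · σ⁴ = 0.200000 · 9.)

Var(X) = m_2 − m_1² = 10.800000 − 9 = 1.800000.


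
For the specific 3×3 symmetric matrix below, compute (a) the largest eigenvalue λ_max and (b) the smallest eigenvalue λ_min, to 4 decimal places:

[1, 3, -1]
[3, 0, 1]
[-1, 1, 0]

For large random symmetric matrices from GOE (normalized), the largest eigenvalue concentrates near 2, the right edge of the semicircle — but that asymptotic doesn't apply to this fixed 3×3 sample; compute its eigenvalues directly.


Since M is real symmetric, all three eigenvalues are real; they are the roots of det(λI − M) = λ³ − (tr M) λ² + s λ − det M, where s is the sum of the principal 2×2 minors.
tr M = 1 + 0 + 0 = 1.
s = (1·0 − 3²) + (1·0 − (-1)²) + (0·0 − 1²) = -9 + (-1) + (-1) = -11.
det M (expand along row 1) = 1·(-1) − 3·1 + (-1)·3 = -7.
Characteristic polynomial: λ³ − λ² − 11λ + 7 = 0.
Substitute λ = y + (tr M)/3 = y + 0.333333 to remove the quadratic term: y³ + p·y + q = 0 with p = s − (tr M)²/3 = -11.333333 and q = −2(tr M)³/27 + (tr M)·s/3 − det M = 3.259259.
Three real roots ⇒ use the trigonometric (Viète) form: r = 2√(−p/3) = 3.887301, φ = arccos(3q/(p·r)) = arccos(-0.221939) = 1.794599 rad.
y_k = r·cos(φ/3 − 2πk/3) for k = 0, 1, 2 gives y = 3.212274, 0.289728, -3.502002.
λ_k = y_k + 0.333333 gives λ = 3.5456, 0.6231, -3.1687 (check: the sum is 1.0000 = tr M).

Hence λ_max = 3.5456 and λ_min = -3.1687.


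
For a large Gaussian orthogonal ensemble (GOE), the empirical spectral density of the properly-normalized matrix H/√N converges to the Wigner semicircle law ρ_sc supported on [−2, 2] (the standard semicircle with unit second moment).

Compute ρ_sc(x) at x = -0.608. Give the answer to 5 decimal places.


ρ_sc(x) = (1/(2π)) √(4 − x²). With x = -0.608:
  4 − x² = 4 − (-0.608)² = 4 − 0.369664 = 3.630336.
  √(4 − x²) = 1.905344.
  1/(2π) = 0.159155.
  ρ_sc(-0.608) = 0.159155 · 1.905344 = 0.303245.

Rounded to 5 decimal places: ρ_sc(-0.608) ≈ 0.30324.


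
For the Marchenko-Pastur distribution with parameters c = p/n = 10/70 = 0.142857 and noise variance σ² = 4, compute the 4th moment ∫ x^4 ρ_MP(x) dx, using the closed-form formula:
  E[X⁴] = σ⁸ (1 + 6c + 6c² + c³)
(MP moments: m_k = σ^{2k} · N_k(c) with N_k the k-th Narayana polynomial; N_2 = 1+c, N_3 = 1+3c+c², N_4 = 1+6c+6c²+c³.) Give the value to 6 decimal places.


E[X⁴] = σ⁸ (1 + 6c + 6c² + c³) (fourth MP moment). With σ² = 4 (so σ⁸ = 256) and c = 10/70 = 0.142857: E[X⁴] = 256 · (1 + 6·0.142857 + 6·(0.142857)² + (0.142857)³) = 256 · 1.982507.

So E[X^4] = 507.521866.


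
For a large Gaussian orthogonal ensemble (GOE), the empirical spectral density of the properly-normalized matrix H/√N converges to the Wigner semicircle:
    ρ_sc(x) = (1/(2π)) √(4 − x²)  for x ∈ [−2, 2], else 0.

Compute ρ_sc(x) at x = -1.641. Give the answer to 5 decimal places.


ρ_sc(x) = (1/(2π)) √(4 − x²). With x = -1.641:
  4 − x² = 4 − (-1.641)² = 4 − 2.692881 = 1.307119.
  √(4 − x²) = 1.143293.
  1/(2π) = 0.159155.
  ρ_sc(-1.641) = 0.159155 · 1.143293 = 0.181961.

Rounded to 5 decimal places: ρ_sc(-1.641) ≈ 0.18196.


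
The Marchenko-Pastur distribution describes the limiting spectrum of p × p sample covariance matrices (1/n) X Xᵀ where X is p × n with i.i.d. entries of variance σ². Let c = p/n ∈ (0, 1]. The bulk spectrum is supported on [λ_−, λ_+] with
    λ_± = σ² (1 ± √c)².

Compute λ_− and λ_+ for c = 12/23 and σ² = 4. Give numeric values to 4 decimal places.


c = 12/23 = 0.521739; √c = 0.722315.
λ_− = σ² (1 − √c)² = 4 · (1 − 0.722315)² = 4 · (0.277685)² = 0.308436.
λ_+ = σ² (1 + √c)² = 4 · (1 + 0.722315)² = 4 · (1.722315)² = 11.865477.

Rounded to 4 decimal places: λ_− ≈ 0.3084, λ_+ ≈ 11.8655.


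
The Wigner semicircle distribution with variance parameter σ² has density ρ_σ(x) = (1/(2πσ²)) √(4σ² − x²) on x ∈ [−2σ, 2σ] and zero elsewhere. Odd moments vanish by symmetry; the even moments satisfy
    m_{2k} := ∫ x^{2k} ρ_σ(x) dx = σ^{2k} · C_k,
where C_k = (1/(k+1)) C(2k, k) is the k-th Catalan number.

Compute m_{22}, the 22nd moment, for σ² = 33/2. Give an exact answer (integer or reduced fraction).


By the scaled semicircle moment identity, m_{2k} = σ^{2k} · C_k with k = 11.
C_11 = (1/(k+1)) · C(2k, k) = (1/12) · C(22, 11) = (1/12) · 705432 = 58786.
σ^{2k} = (σ²)^k = (33/2)^11 = 50542106513726817/2048.

Therefore m_{22} = σ^{22} · C_11 = (50542106513726817/2048) · 58786 = 1485584136757972332081/1024.


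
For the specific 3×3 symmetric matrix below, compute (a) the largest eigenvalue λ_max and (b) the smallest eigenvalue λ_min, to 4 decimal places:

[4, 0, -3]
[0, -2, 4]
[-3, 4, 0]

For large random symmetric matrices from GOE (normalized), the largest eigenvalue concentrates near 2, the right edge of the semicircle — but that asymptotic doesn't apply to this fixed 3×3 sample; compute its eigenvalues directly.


Since M is real symmetric, all three eigenvalues are real; they are the roots of det(λI − M) = λ³ − (tr M) λ² + s λ − det M, where s is the sum of the principal 2×2 minors.
tr M = 4 + (-2) + 0 = 2.
s = (4·(-2) − 0²) + (4·0 − (-3)²) + ((-2)·0 − 4²) = -8 + (-9) + (-16) = -33.
det M (expand along row 1) = 4·(-16) − 0·12 + (-3)·(-6) = -46.
Characteristic polynomial: λ³ − 2λ² − 33λ + 46 = 0.
Substitute λ = y + (tr M)/3 = y + 0.666667 to remove the quadratic term: y³ + p·y + q = 0 with p = s − (tr M)²/3 = -34.333333 and q = −2(tr M)³/27 + (tr M)·s/3 − det M = 23.407407.
Three real roots ⇒ use the trigonometric (Viète) form: r = 2√(−p/3) = 6.765928, φ = arccos(3q/(p·r)) = arccos(-0.302295) = 1.877896 rad.
y_k = r·cos(φ/3 − 2πk/3) for k = 0, 1, 2 gives y = 5.483094, 0.691396, -6.174489.
λ_k = y_k + 0.666667 gives λ = 6.1498, 1.3581, -5.5078 (check: the sum is 2.0000 = tr M).

Hence λ_max = 6.1498 and λ_min = -5.5078.


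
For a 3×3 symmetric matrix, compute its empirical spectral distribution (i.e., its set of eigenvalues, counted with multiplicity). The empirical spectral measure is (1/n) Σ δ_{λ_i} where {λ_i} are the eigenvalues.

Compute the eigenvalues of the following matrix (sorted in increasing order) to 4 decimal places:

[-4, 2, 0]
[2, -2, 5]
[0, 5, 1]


Since M is real symmetric, all three eigenvalues are real; they are the roots of det(λI − M) = λ³ − (tr M) λ² + s λ − det M, where s is the sum of the principal 2×2 minors.
tr M = -4 + (-2) + 1 = -5.
s = ((-4)·(-2) − 2²) + ((-4)·1 − 0²) + ((-2)·1 − 5²) = 4 + (-4) + (-27) = -27.
det M (expand along row 1) = (-4)·(-27) − 2·2 + 0·10 = 104.
Characteristic polynomial: λ³ + 5λ² − 27λ − 104 = 0.
Substitute λ = y + (tr M)/3 = y − 1.666667 to remove the quadratic term: y³ + p·y + q = 0 with p = s − (tr M)²/3 = -35.333333 and q = −2(tr M)³/27 + (tr M)·s/3 − det M = -49.740741.
Three real roots ⇒ use the trigonometric (Viète) form: r = 2√(−p/3) = 6.863753, φ = arccos(3q/(p·r)) = arccos(0.615300) = 0.908029 rad.
y_k = r·cos(φ/3 − 2πk/3) for k = 0, 1, 2 gives y = 6.551742, -1.504052, -5.047690.
λ_k = y_k − 1.666667 gives λ = 4.8851, -3.1707, -6.7144 (check: the sum is -5.0000 = tr M).

Eigenvalues sorted in increasing order: [-6.7144, -3.1707, 4.8851].


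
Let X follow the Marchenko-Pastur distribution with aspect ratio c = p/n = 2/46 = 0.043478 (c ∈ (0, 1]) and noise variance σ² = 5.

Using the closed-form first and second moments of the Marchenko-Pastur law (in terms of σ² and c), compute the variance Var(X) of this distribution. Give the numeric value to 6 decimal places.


Recall the MP moments m_1 = E[X] = σ² and m_2 = E[X²] = σ⁴ (1 + c).
m_1 = E[X] = σ² = 5, so m_1² = 25.
m_2 = E[X²] = σ⁴ (1 + c) = 25 · (1 + 0.043478) = 25 · 1.043478 = 26.086957.
(Note m_2 − m_1² simplifies to c · σ⁴ = 0.043478 · 25.)

Var(X) = m_2 − m_1² = 26.086957 − 25 = 1.086957.


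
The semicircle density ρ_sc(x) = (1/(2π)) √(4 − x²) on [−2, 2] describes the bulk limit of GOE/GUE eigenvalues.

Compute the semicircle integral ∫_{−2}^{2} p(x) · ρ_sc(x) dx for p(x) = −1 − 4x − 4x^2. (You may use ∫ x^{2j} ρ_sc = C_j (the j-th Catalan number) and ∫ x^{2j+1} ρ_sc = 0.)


Write p(x) = Σ a_i x^i, split into monomials and integrate each against ρ_sc separately.
Using ∫ x^{2j} ρ_sc = C_j = (1/(j+1)) C(2j, j) (Catalan numbers) and ∫ x^{2j+1} ρ_sc = 0 (odd monomials vanish by symmetry):
  i = 0 (even): a_0 · C_{0} = -1 · 1 = -1
  i = 1 (odd): ∫ x^1 ρ_sc = 0 (vanishes)
  i = 2 (even): a_2 · C_{1} = -4 · 1 = -4

Summing the contributions: ∫_{−2}^{2} p(x) ρ_sc(x) dx = (-1) + (-4) = -5.


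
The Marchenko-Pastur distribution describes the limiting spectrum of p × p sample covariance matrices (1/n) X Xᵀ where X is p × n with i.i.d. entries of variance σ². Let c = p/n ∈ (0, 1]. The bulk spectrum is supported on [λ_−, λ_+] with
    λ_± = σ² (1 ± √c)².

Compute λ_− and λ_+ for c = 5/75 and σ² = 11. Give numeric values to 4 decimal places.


c = 5/75 = 0.066667; √c = 0.258199.
λ_− = σ² (1 − √c)² = 11 · (1 − 0.258199)² = 11 · (0.741801)² = 6.052958.
λ_+ = σ² (1 + √c)² = 11 · (1 + 0.258199)² = 11 · (1.258199)² = 17.413709.

Rounded to 4 decimal places: λ_− ≈ 6.0530, λ_+ ≈ 17.4137.


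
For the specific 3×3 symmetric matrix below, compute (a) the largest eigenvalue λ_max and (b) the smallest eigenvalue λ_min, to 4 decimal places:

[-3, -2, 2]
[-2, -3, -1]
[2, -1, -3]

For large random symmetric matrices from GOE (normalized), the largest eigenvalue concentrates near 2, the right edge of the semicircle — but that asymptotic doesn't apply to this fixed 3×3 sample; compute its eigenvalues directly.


Since M is real symmetric, all three eigenvalues are real; they are the roots of det(λI − M) = λ³ − (tr M) λ² + s λ − det M, where s is the sum of the principal 2×2 minors.
tr M = -3 + (-3) + (-3) = -9.
s = ((-3)·(-3) − (-2)²) + ((-3)·(-3) − 2²) + ((-3)·(-3) − (-1)²) = 5 + 5 + 8 = 18.
det M (expand along row 1) = (-3)·8 − (-2)·8 + 2·8 = 8.
Characteristic polynomial: λ³ + 9λ² + 18λ − 8 = 0.
Substitute λ = y + (tr M)/3 = y − 3.000000 to remove the quadratic term: y³ + p·y + q = 0 with p = s − (tr M)²/3 = -9.000000 and q = −2(tr M)³/27 + (tr M)·s/3 − det M = -8.000000.
Three real roots ⇒ use the trigonometric (Viète) form: r = 2√(−p/3) = 3.464102, φ = arccos(3q/(p·r)) = arccos(0.769800) = 0.692268 rad.
y_k = r·cos(φ/3 − 2πk/3) for k = 0, 1, 2 gives y = 3.372281, -1.000000, -2.372281.
λ_k = y_k − 3.000000 gives λ = 0.3723, -4.0000, -5.3723 (check: the sum is -9.0000 = tr M).

Hence λ_max = 0.3723 and λ_min = -5.3723.


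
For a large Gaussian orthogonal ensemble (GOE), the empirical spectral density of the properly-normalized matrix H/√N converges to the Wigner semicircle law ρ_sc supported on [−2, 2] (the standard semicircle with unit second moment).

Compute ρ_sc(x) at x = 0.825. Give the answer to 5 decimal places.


ρ_sc(x) = (1/(2π)) √(4 − x²). With x = 0.825:
  4 − x² = 4 − (0.825)² = 4 − 0.680625 = 3.319375.
  √(4 − x²) = 1.821915.
  1/(2π) = 0.159155.
  ρ_sc(0.825) = 0.159155 · 1.821915 = 0.289967.

Rounded to 5 decimal places: ρ_sc(0.825) ≈ 0.28997.


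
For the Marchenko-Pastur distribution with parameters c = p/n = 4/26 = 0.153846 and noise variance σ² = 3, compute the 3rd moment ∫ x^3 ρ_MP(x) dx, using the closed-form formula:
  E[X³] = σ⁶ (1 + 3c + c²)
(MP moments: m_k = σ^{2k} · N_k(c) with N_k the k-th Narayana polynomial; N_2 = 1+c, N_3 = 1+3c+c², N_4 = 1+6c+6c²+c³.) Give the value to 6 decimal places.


E[X³] = σ⁶ (1 + 3c + c²) (third MP moment). With σ² = 3 (so σ⁶ = 27) and c = 4/26 = 0.153846: E[X³] = 27 · (1 + 3·0.153846 + (0.153846)²) = 27 · 1.485207.

So E[X^3] = 40.100592.


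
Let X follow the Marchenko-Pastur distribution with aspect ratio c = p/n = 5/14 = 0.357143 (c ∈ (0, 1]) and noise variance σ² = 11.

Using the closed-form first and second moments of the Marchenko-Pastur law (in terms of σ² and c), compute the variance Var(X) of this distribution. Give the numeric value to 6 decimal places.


Recall the MP moments m_1 = E[X] = σ² and m_2 = E[X²] = σ⁴ (1 + c).
m_1 = E[X] = σ² = 11, so m_1² = 121.
m_2 = E[X²] = σ⁴ (1 + c) = 121 · (1 + 0.357143) = 121 · 1.357143 = 164.214286.
(Note m_2 − m_1² simplifies to c · σ⁴ = 0.357143 · 121.)

Var(X) = m_2 − m_1² = 164.214286 − 121 = 43.214286.


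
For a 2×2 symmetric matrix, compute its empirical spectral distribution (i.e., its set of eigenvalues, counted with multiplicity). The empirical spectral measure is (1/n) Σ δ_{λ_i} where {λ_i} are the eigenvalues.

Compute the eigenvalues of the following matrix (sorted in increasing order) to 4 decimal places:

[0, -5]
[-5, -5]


Since M is real symmetric, both eigenvalues are real; they are the roots of det(λI − M) = λ² − (tr M) λ + det M.
tr M = 0 + (-5) = -5.
det M = 0·(-5) − (-5)² = 0 − 25 = -25.
Characteristic polynomial: λ² + 5λ − 25 = 0.
Discriminant Δ = (tr M)² − 4·det M = 25 − (-100) = 125; √Δ = 11.180340.
λ = (tr M ± √Δ)/2 = (-5 ± 11.180340)/2, giving (tr M − √Δ)/2 = -8.0902 and (tr M + √Δ)/2 = 3.0902.

Eigenvalues sorted in increasing order: [-8.0902, 3.0902].


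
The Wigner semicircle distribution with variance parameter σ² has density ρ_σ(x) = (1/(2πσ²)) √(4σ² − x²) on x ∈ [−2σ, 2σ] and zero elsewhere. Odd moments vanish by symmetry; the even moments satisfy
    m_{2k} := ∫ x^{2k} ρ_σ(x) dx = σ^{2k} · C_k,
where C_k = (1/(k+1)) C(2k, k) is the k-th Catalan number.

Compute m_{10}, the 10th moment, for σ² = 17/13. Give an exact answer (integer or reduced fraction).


By the scaled semicircle moment identity, m_{2k} = σ^{2k} · C_k with k = 5.
C_5 = (1/(k+1)) · C(2k, k) = (1/6) · C(10, 5) = (1/6) · 252 = 42.
σ^{2k} = (σ²)^k = (17/13)^5 = 1419857/371293.

Therefore m_{10} = σ^{10} · C_5 = (1419857/371293) · 42 = 59633994/371293.


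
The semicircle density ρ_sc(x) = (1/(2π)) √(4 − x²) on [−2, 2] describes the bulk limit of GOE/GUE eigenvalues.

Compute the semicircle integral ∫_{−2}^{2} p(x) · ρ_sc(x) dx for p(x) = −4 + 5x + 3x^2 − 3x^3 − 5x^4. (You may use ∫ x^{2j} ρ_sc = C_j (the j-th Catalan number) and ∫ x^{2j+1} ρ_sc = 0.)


Write p(x) = Σ a_i x^i, split into monomials and integrate each against ρ_sc separately.
Using ∫ x^{2j} ρ_sc = C_j = (1/(j+1)) C(2j, j) (Catalan numbers) and ∫ x^{2j+1} ρ_sc = 0 (odd monomials vanish by symmetry):
  i = 0 (even): a_0 · C_{0} = -4 · 1 = -4
  i = 1 (odd): ∫ x^1 ρ_sc = 0 (vanishes)
  i = 2 (even): a_2 · C_{1} = 3 · 1 = 3
  i = 3 (odd): ∫ x^3 ρ_sc = 0 (vanishes)
  i = 4 (even): a_4 · C_{2} = -5 · 2 = -10

Summing the contributions: ∫_{−2}^{2} p(x) ρ_sc(x) dx = (-4) + 3 + (-10) = -11.


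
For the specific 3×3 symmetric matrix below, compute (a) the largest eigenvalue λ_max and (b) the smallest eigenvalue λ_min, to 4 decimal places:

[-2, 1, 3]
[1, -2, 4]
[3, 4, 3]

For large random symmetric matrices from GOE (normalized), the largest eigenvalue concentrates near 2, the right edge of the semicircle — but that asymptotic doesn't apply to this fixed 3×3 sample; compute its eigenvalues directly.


Since M is real symmetric, all three eigenvalues are real; they are the roots of det(λI − M) = λ³ − (tr M) λ² + s λ − det M, where s is the sum of the principal 2×2 minors.
tr M = -2 + (-2) + 3 = -1.
s = ((-2)·(-2) − 1²) + ((-2)·3 − 3²) + ((-2)·3 − 4²) = 3 + (-15) + (-22) = -34.
det M (expand along row 1) = (-2)·(-22) − 1·(-9) + 3·10 = 83.
Characteristic polynomial: λ³ + λ² − 34λ − 83 = 0.
Substitute λ = y + (tr M)/3 = y − 0.333333 to remove the quadratic term: y³ + p·y + q = 0 with p = s − (tr M)²/3 = -34.333333 and q = −2(tr M)³/27 + (tr M)·s/3 − det M = -71.592593.
Three real roots ⇒ use the trigonometric (Viète) form: r = 2√(−p/3) = 6.765928, φ = arccos(3q/(p·r)) = arccos(0.924583) = 0.390856 rad.
y_k = r·cos(φ/3 − 2πk/3) for k = 0, 1, 2 gives y = 6.708586, -2.593048, -4.115537.
λ_k = y_k − 0.333333 gives λ = 6.3753, -2.9264, -4.4489 (check: the sum is -1.0000 = tr M).

Hence λ_max = 6.3753 and λ_min = -4.4489.


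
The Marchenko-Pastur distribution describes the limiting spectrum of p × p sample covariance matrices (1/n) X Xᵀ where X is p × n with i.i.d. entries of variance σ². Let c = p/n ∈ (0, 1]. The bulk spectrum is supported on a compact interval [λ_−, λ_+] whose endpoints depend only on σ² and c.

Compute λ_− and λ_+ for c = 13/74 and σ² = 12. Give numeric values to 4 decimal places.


c = 13/74 = 0.175676; √c = 0.419137.
λ_− = σ² (1 − √c)² = 12 · (1 − 0.419137)² = 12 · (0.580863)² = 4.048824.
λ_+ = σ² (1 + √c)² = 12 · (1 + 0.419137)² = 12 · (1.419137)² = 24.167392.

Rounded to 4 decimal places: λ_− ≈ 4.0488, λ_+ ≈ 24.1674.


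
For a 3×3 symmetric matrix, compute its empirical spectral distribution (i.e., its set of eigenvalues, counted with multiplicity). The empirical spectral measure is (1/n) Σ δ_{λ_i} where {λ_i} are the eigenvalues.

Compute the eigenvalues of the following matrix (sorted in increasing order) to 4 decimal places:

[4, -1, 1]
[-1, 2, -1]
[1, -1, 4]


Since M is real symmetric, all three eigenvalues are real; they are the roots of det(λI − M) = λ³ − (tr M) λ² + s λ − det M, where s is the sum of the principal 2×2 minors.
tr M = 4 + 2 + 4 = 10.
s = (4·2 − (-1)²) + (4·4 − 1²) + (2·4 − (-1)²) = 7 + 15 + 7 = 29.
det M (expand along row 1) = 4·7 − (-1)·(-3) + 1·(-1) = 24.
Characteristic polynomial: λ³ − 10λ² + 29λ − 24 = 0.
Substitute λ = y + (tr M)/3 = y + 3.333333 to remove the quadratic term: y³ + p·y + q = 0 with p = s − (tr M)²/3 = -4.333333 and q = −2(tr M)³/27 + (tr M)·s/3 − det M = -1.407407.
Three real roots ⇒ use the trigonometric (Viète) form: r = 2√(−p/3) = 2.403701, φ = arccos(3q/(p·r)) = arccos(0.405358) = 1.153426 rad.
y_k = r·cos(φ/3 − 2πk/3) for k = 0, 1, 2 gives y = 2.228219, -0.333333, -1.894886.
λ_k = y_k + 3.333333 gives λ = 5.5616, 3.0000, 1.4384 (check: the sum is 10.0000 = tr M).

Eigenvalues sorted in increasing order: [1.4384, 3.0000, 5.5616].


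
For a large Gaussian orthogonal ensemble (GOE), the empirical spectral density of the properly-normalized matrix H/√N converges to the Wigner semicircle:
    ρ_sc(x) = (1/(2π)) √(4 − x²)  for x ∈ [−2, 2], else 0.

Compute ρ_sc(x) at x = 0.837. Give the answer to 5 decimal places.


ρ_sc(x) = (1/(2π)) √(4 − x²). With x = 0.837:
  4 − x² = 4 − (0.837)² = 4 − 0.700569 = 3.299431.
  √(4 − x²) = 1.816434.
  1/(2π) = 0.159155.
  ρ_sc(0.837) = 0.159155 · 1.816434 = 0.289094.

Rounded to 5 decimal places: ρ_sc(0.837) ≈ 0.28909.


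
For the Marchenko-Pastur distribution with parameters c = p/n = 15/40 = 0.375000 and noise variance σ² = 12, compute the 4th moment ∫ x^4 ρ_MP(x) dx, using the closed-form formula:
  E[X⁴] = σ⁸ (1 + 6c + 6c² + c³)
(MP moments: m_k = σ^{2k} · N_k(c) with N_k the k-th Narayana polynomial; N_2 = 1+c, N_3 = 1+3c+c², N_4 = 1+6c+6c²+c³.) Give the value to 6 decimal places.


E[X⁴] = σ⁸ (1 + 6c + 6c² + c³) (fourth MP moment). With σ² = 12 (so σ⁸ = 20736) and c = 15/40 = 0.375000: E[X⁴] = 20736 · (1 + 6·0.375000 + 6·(0.375000)² + (0.375000)³) = 20736 · 4.146484.

So E[X^4] = 85981.500000.


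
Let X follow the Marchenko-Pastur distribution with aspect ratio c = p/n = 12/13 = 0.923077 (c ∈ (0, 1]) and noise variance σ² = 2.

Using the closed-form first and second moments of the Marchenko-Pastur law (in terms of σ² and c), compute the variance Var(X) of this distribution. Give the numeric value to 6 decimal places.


Recall the MP moments m_1 = E[X] = σ² and m_2 = E[X²] = σ⁴ (1 + c).
m_1 = E[X] = σ² = 2, so m_1² = 4.
m_2 = E[X²] = σ⁴ (1 + c) = 4 · (1 + 0.923077) = 4 · 1.923077 = 7.692308.
(Note m_2 − m_1² simplifies to c · σ⁴ = 0.923077 · 4.)

Var(X) = m_2 − m_1² = 7.692308 − 4 = 3.692308.


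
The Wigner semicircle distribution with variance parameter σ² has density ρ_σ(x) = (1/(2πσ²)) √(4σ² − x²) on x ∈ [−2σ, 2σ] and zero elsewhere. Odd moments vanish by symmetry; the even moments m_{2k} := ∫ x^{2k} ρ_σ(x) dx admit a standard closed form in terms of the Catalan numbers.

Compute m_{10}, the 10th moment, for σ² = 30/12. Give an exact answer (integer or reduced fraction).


By the scaled semicircle moment identity, m_{2k} = σ^{2k} · C_k with k = 5.
C_5 = (1/(k+1)) · C(2k, k) = (1/6) · C(10, 5) = (1/6) · 252 = 42.
σ^{2k} = (σ²)^k = (30/12)^5 = 3125/32.

Therefore m_{10} = σ^{10} · C_5 = (3125/32) · 42 = 65625/16.


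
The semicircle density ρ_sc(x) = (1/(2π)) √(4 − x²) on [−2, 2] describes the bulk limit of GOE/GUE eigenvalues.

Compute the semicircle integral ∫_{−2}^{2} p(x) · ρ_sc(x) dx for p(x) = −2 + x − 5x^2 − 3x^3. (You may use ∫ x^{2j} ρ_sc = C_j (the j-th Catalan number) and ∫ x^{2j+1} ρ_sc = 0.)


Write p(x) = Σ a_i x^i, split into monomials and integrate each against ρ_sc separately.
Using ∫ x^{2j} ρ_sc = C_j = (1/(j+1)) C(2j, j) (Catalan numbers) and ∫ x^{2j+1} ρ_sc = 0 (odd monomials vanish by symmetry):
  i = 0 (even): a_0 · C_{0} = -2 · 1 = -2
  i = 1 (odd): ∫ x^1 ρ_sc = 0 (vanishes)
  i = 2 (even): a_2 · C_{1} = -5 · 1 = -5
  i = 3 (odd): ∫ x^3 ρ_sc = 0 (vanishes)

Summing the contributions: ∫_{−2}^{2} p(x) ρ_sc(x) dx = (-2) + (-5) = -7.


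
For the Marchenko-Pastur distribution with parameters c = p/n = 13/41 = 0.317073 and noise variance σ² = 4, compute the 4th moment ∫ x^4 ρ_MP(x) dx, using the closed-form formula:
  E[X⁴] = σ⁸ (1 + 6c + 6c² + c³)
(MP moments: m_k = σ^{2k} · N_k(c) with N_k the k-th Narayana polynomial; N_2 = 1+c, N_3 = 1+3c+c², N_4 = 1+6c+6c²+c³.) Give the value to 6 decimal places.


E[X⁴] = σ⁸ (1 + 6c + 6c² + c³) (fourth MP moment). With σ² = 4 (so σ⁸ = 256) and c = 13/41 = 0.317073: E[X⁴] = 256 · (1 + 6·0.317073 + 6·(0.317073)² + (0.317073)³) = 256 · 3.537528.

So E[X^4] = 905.607290.


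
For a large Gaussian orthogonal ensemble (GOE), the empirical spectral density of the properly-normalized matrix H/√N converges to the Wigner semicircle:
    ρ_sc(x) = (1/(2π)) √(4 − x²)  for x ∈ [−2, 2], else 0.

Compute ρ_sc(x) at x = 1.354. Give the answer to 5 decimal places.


ρ_sc(x) = (1/(2π)) √(4 − x²). With x = 1.354:
  4 − x² = 4 − (1.354)² = 4 − 1.833316 = 2.166684.
  √(4 − x²) = 1.471966.
  1/(2π) = 0.159155.
  ρ_sc(1.354) = 0.159155 · 1.471966 = 0.234271.

Rounded to 5 decimal places: ρ_sc(1.354) ≈ 0.23427.


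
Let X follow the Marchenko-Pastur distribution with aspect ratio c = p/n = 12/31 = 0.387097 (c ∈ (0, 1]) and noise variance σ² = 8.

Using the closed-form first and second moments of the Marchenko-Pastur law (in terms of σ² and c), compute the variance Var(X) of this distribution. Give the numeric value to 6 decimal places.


Recall the MP moments m_1 = E[X] = σ² and m_2 = E[X²] = σ⁴ (1 + c).
m_1 = E[X] = σ² = 8, so m_1² = 64.
m_2 = E[X²] = σ⁴ (1 + c) = 64 · (1 + 0.387097) = 64 · 1.387097 = 88.774194.
(Note m_2 − m_1² simplifies to c · σ⁴ = 0.387097 · 64.)

Var(X) = m_2 − m_1² = 88.774194 − 64 = 24.774194.


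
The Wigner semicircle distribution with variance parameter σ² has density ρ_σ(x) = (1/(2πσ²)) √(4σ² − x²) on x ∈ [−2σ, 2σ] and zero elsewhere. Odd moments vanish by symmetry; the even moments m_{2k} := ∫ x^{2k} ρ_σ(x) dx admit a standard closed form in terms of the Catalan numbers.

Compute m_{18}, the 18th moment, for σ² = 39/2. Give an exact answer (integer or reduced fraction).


By the scaled semicircle moment identity, m_{2k} = σ^{2k} · C_k with k = 9.
C_9 = (1/(k+1)) · C(2k, k) = (1/10) · C(18, 9) = (1/10) · 48620 = 4862.
σ^{2k} = (σ²)^k = (39/2)^9 = 208728361158759/512.

Therefore m_{18} = σ^{18} · C_9 = (208728361158759/512) · 4862 = 507418645976943129/256.


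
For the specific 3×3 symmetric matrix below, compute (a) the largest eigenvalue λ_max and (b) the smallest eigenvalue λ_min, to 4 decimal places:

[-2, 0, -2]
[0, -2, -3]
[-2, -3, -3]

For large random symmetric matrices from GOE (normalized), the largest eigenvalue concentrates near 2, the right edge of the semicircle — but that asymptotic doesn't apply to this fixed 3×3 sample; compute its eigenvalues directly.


Since M is real symmetric, all three eigenvalues are real; they are the roots of det(λI − M) = λ³ − (tr M) λ² + s λ − det M, where s is the sum of the principal 2×2 minors.
tr M = -2 + (-2) + (-3) = -7.
s = ((-2)·(-2) − 0²) + ((-2)·(-3) − (-2)²) + ((-2)·(-3) − (-3)²) = 4 + 2 + (-3) = 3.
det M (expand along row 1) = (-2)·(-3) − 0·(-6) + (-2)·(-4) = 14.
Characteristic polynomial: λ³ + 7λ² + 3λ − 14 = 0.
Substitute λ = y + (tr M)/3 = y − 2.333333 to remove the quadratic term: y³ + p·y + q = 0 with p = s − (tr M)²/3 = -13.333333 and q = −2(tr M)³/27 + (tr M)·s/3 − det M = 4.407407.
Three real roots ⇒ use the trigonometric (Viète) form: r = 2√(−p/3) = 4.216370, φ = arccos(3q/(p·r)) = arccos(-0.235194) = 1.808215 rad.
y_k = r·cos(φ/3 − 2πk/3) for k = 0, 1, 2 gives y = 3.473388, 0.333333, -3.806722.
λ_k = y_k − 2.333333 gives λ = 1.1401, -2.0000, -6.1401 (check: the sum is -7.0000 = tr M).

Hence λ_max = 1.1401 and λ_min = -6.1401.


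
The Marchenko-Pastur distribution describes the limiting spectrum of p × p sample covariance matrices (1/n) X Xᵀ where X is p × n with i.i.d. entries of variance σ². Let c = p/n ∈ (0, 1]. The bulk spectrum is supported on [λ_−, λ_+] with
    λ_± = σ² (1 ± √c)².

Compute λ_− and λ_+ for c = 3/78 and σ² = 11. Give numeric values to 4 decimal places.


c = 3/78 = 0.038462; √c = 0.196116.
λ_− = σ² (1 − √c)² = 11 · (1 − 0.196116)² = 11 · (0.803884)² = 7.108522.
λ_+ = σ² (1 + √c)² = 11 · (1 + 0.196116)² = 11 · (1.196116)² = 15.737632.

Rounded to 4 decimal places: λ_− ≈ 7.1085, λ_+ ≈ 15.7376.


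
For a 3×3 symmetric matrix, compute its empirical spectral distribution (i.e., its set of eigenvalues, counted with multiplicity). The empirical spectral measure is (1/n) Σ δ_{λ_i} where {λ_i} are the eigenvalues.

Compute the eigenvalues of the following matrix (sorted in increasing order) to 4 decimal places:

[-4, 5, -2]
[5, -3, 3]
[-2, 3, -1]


Since M is real symmetric, all three eigenvalues are real; they are the roots of det(λI − M) = λ³ − (tr M) λ² + s λ − det M, where s is the sum of the principal 2×2 minors.
tr M = -4 + (-3) + (-1) = -8.
s = ((-4)·(-3) − 5²) + ((-4)·(-1) − (-2)²) + ((-3)·(-1) − 3²) = -13 + 0 + (-6) = -19.
det M (expand along row 1) = (-4)·(-6) − 5·1 + (-2)·9 = 1.
Characteristic polynomial: λ³ + 8λ² − 19λ − 1 = 0.
Substitute λ = y + (tr M)/3 = y − 2.666667 to remove the quadratic term: y³ + p·y + q = 0 with p = s − (tr M)²/3 = -40.333333 and q = −2(tr M)³/27 + (tr M)·s/3 − det M = 87.592593.
Three real roots ⇒ use the trigonometric (Viète) form: r = 2√(−p/3) = 7.333333, φ = arccos(3q/(p·r)) = arccos(-0.888430) = 2.664709 rad.
y_k = r·cos(φ/3 − 2πk/3) for k = 0, 1, 2 gives y = 4.625731, 2.615146, -7.240877.
λ_k = y_k − 2.666667 gives λ = 1.9591, -0.0515, -9.9075 (check: the sum is -8.0000 = tr M).

Eigenvalues sorted in increasing order: [-9.9075, -0.0515, 1.9591].


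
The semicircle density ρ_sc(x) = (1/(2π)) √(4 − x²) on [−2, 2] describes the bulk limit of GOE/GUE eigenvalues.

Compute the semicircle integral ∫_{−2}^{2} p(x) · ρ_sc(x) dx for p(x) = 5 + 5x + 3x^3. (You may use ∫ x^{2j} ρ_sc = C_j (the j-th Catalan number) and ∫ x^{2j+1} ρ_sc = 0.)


Write p(x) = Σ a_i x^i, split into monomials and integrate each against ρ_sc separately.
Using ∫ x^{2j} ρ_sc = C_j = (1/(j+1)) C(2j, j) (Catalan numbers) and ∫ x^{2j+1} ρ_sc = 0 (odd monomials vanish by symmetry):
  i = 0 (even): a_0 · C_{0} = 5 · 1 = 5
  i = 1 (odd): ∫ x^1 ρ_sc = 0 (vanishes)
  i = 3 (odd): ∫ x^3 ρ_sc = 0 (vanishes)

Summing the contributions: ∫_{−2}^{2} p(x) ρ_sc(x) dx = 5.
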